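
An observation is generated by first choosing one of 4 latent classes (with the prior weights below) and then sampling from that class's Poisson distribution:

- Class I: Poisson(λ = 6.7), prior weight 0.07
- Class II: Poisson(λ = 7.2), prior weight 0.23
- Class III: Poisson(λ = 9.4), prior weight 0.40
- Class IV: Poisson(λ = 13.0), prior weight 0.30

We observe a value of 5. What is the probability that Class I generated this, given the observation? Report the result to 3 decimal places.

Apply Bayes' rule: the posterior for each component is proportional to its prior times its likelihood at x.
Evaluate each component's likelihood at the observed value:
  f_I = e^(−6.7)·6.7^5/5! = 0.13849
  f_II = e^(−7.2)·7.2^5/5! = 0.120382
  f_III = e^(−9.4)·9.4^5/5! = 0.0505929
  f_IV = e^(−13.0)·13.0^5/5! = 0.0069937
Prior × likelihood for each component:
  w_I·f_I = 0.07 × 0.13849 = 0.00969433
  w_II·f_II = 0.23 × 0.120382 = 0.0276878
  w_III·f_III = 0.40 × 0.0505929 = 0.0202372
  w_IV·f_IV = 0.30 × 0.0069937 = 0.00209811
Sum: 0.00969433 + 0.0276878 + 0.0202372 + 0.00209811 = 0.0597174
P(Class I | x) ≈ 0.162

0.162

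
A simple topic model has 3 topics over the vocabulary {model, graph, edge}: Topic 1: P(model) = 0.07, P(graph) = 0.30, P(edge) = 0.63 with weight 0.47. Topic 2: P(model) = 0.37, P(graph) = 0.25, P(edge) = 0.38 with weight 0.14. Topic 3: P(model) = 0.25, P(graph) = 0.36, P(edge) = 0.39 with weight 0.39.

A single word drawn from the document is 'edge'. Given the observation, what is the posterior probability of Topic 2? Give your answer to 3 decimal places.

0.106

Apply Bayes' rule: the posterior for each component is proportional to its prior times its likelihood at x.
Categorical probabilities:
  f_1 = P(edge | comp) = 0.63
  f_2 = P(edge | comp) = 0.38
  f_3 = P(edge | comp) = 0.39
Prior × likelihood for each component:
  π_1·f_1 = 0.47 × 0.63 = 0.2961
  π_2·f_2 = 0.14 × 0.38 = 0.0532
  π_3·f_3 = 0.39 × 0.39 = 0.1521
Evidence: 0.2961 + 0.0532 + 0.1521 = 0.5014
So the posterior for Topic 2 is 0.0532 / 0.5014 ≈ 0.106.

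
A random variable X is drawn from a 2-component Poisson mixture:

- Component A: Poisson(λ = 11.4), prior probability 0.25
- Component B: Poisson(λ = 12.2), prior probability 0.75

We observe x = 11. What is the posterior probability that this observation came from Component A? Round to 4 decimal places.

The responsibility of component k is P(Z=k) f_k(x) divided by Σ_j P(Z=j) f_j(x).
Poisson probabilities:
  L_A = 0.118533
  L_B = 0.112308
Multiply by the mixture weights:
  P(Z=A)·L_A = 0.25 × 0.118533 = 0.0296333
  P(Z=B)·L_B = 0.75 × 0.112308 = 0.0842308
Sum: 0.0296333 + 0.0842308 = 0.113864
So the posterior for Component A is 0.0296333 / 0.113864 ≈ 0.2603.

0.2603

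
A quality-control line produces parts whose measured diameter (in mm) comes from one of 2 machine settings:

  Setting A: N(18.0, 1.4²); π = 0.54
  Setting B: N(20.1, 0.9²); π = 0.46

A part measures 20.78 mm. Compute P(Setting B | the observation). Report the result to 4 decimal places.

0.8774

P(component k | x) = P(Z=k)·f_k(x) / marginal(x), where marginal(x) = Σ_j P(Z=j)·f_j(x).
Normal densities:
  f_A = (1/(1.4·√(2π)))·exp(−(20.78−18.0)²/(2·1.4²)) = 0.284959·exp(-1.97153) = 0.0396787
  f_B = (1/(0.9·√(2π)))·exp(−(20.78−20.1)²/(2·0.9²)) = 0.443269·exp(-0.28543) = 0.333201
Unnormalised posteriors:
  P(Z=A)·f_A = 0.54 × 0.0396787 = 0.0214265
  P(Z=B)·f_B = 0.46 × 0.333201 = 0.153272
Marginal: 0.0214265 + 0.153272 = 0.174699
So the posterior for Setting B is 0.153272 / 0.174699 ≈ 0.8774.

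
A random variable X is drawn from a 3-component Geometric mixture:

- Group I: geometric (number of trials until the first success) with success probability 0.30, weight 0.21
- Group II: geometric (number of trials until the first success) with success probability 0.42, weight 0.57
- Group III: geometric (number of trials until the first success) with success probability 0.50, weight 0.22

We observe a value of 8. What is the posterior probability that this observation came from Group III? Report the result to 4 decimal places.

Apply Bayes' rule: the posterior for each component is proportional to its prior times its likelihood at x.
Component likelihoods at x = 8:
  p_I = 0.0247063
  p_II = 0.00927353
  p_III = 0.00390625
Unnormalised posteriors:
  P(Z=I)·p_I = 0.21 × 0.0247063 = 0.00518832
  P(Z=II)·p_II = 0.57 × 0.00927353 = 0.00528591
  P(Z=III)·p_III = 0.22 × 0.00390625 = 0.000859375
Normaliser: 0.00518832 + 0.00528591 + 0.000859375 = 0.0113336
P(Group III | data) = 0.000859375 / 0.0113336 ≈ 0.0758

0.0758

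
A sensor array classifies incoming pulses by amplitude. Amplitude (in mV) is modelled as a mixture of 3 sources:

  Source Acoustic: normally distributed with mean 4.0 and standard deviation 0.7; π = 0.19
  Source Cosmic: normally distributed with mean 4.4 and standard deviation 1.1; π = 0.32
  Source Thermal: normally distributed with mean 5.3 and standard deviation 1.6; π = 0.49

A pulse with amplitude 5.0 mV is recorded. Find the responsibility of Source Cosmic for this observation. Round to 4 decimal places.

0.3860

By Bayes' theorem, P(k | x) = w_k f_k(x) / Σ_j w_j f_j(x).
Normal densities:
  p_Acoustic = 0.205426
  p_Cosmic = 0.312544
  p_Thermal = 0.244994
Unnormalised posteriors:
  w_Acoustic·p_Acoustic = 0.19 × 0.205426 = 0.0390308
  w_Cosmic·p_Cosmic = 0.32 × 0.312544 = 0.100014
  w_Thermal·p_Thermal = 0.49 × 0.244994 = 0.120047
Sum: 0.0390308 + 0.100014 + 0.120047 = 0.259092
So the posterior for Source Cosmic is 0.100014 / 0.259092 ≈ 0.3860.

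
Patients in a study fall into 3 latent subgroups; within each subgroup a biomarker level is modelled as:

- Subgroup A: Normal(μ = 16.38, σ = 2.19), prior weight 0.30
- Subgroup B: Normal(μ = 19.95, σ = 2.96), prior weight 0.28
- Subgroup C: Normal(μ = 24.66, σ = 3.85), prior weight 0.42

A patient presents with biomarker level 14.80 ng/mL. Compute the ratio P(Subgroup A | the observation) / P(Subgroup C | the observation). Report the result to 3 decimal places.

The posterior odds equal the prior odds times the likelihood ratio: (π_i/π_j)·(f_i(x)/f_j(x)).
Normal densities:
  f_A = (1/(2.19·√(2π)))·exp(−(14.80−16.38)²/(2·2.19²)) = 0.182165·exp(-0.26025) = 0.140423
  f_B = (1/(2.96·√(2π)))·exp(−(14.80−19.95)²/(2·2.96²)) = 0.134778·exp(-1.51356) = 0.0296678
  f_C = (1/(3.85·√(2π)))·exp(−(14.80−24.66)²/(2·3.85²)) = 0.103621·exp(-3.27946) = 0.0039012
Posterior odds = (π_A·f_A) / (π_C·f_C) = (0.30·0.140423) / (0.42·0.0039012) = 0.042127 / 0.0016385 ≈ 25.711

25.711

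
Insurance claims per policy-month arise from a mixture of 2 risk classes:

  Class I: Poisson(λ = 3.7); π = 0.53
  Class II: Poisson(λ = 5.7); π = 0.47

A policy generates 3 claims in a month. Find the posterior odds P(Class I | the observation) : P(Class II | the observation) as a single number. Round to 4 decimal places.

2.2790

Posterior odds = (π_i f_i(x)) / (π_j f_j(x)); the normalising sum cancels.
Evaluate each component's likelihood at the observed value:
  p_I = e^(−3.7)·3.7^3/3! = 0.20872
  p_II = e^(−5.7)·5.7^3/3! = 0.103275
0.110622 / 0.0485392 ≈ 2.2790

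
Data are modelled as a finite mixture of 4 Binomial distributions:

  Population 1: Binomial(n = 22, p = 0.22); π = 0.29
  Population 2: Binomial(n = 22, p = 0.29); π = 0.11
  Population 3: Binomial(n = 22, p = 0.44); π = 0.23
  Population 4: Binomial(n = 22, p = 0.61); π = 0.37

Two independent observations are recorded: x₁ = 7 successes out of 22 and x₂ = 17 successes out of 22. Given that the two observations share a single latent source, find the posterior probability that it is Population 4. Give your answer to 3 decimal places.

By Bayes' theorem, P(k | x) = P(Z=k) f_k(x) / Σ_j P(Z=j) f_j(x).
Since both observations come from the same component, the likelihood for component k is f_k(x₁)·f_k(x₂).
  f_1 = [0.10238] × [5.03704e-08] = 5.15691e-09
  f_2 = [0.172782] × [3.44806e-06] = 5.95761e-07
  f_3 = [0.0909548] × [0.00125937] = 0.000114546
  f_4 = [0.00393654] × [0.0532656] = 0.000209682
Multiply by the mixture weights:
  P(Z=1)·f_1 = 0.29 × 5.15691e-09 = 1.4955e-09
  P(Z=2)·f_2 = 0.11 × 5.95761e-07 = 6.55337e-08
  P(Z=3)·f_3 = 0.23 × 0.000114546 = 2.63455e-05
  P(Z=4)·f_4 = 0.37 × 0.000209682 = 7.75824e-05
Evidence: 1.4955e-09 + 6.55337e-08 + 2.63455e-05 + 7.75824e-05 = 0.000103995
Responsibility of Population 4: 7.75824e-05 / 0.000103995 ≈ 0.746

0.746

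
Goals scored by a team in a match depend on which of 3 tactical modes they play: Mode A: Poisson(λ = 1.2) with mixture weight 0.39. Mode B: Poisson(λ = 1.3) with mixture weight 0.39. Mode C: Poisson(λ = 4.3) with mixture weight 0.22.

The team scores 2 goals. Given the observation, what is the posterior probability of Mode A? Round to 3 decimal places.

By Bayes' theorem, P(k | x) = π_k f_k(x) / Σ_j π_j f_j(x).
Poisson probabilities:
  L_A = e^(−1.2)·1.2^2/2! = 0.21686
  L_B = e^(−1.3)·1.3^2/2! = 0.230289
  L_C = e^(−4.3)·4.3^2/2! = 0.125441
Prior × likelihood for each component:
  π_A·L_A = 0.39 × 0.21686 = 0.0845753
  π_B·L_B = 0.39 × 0.230289 = 0.0898129
  π_C·L_C = 0.22 × 0.125441 = 0.0275971
Marginal: 0.0845753 + 0.0898129 + 0.0275971 = 0.201985
So the posterior for Mode A is 0.0845753 / 0.201985 ≈ 0.419.

0.419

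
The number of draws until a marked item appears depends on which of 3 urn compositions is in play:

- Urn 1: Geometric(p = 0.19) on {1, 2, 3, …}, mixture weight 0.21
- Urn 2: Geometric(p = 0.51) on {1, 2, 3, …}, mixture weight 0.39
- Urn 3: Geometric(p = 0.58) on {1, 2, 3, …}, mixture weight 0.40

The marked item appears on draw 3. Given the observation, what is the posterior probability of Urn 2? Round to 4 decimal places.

0.4158

P(component k | x) = w_k·f_k(x) / marginal(x), where marginal(x) = Σ_j w_j·f_j(x).
Component likelihoods at x = 3:
  p_1 = 0.124659
  p_2 = 0.122451
  p_3 = 0.102312
Unnormalised posteriors:
  w_1·p_1 = 0.21 × 0.124659 = 0.0261784
  w_2·p_2 = 0.39 × 0.122451 = 0.0477559
  w_3·p_3 = 0.40 × 0.102312 = 0.0409248
Denominator: 0.0261784 + 0.0477559 + 0.0409248 = 0.114859
Responsibility of Urn 2: 0.0477559 / 0.114859 ≈ 0.4158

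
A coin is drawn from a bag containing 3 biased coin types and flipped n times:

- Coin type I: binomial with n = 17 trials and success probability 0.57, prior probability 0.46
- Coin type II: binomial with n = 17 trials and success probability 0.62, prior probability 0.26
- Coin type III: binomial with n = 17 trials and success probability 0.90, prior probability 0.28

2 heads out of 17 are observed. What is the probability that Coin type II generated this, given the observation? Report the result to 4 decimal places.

0.0948

P(component k | x) = w_k·f_k(x) / marginal(x), where marginal(x) = Σ_j w_j·f_j(x).
Component likelihoods at x = 2 heads out of 17:
  f_I = 0.000140383
  f_II = 2.60062e-05
  f_III = 1.1016e-13
Multiply by the mixture weights:
  w_I·f_I = 0.46 × 0.000140383 = 6.45763e-05
  w_II·f_II = 0.26 × 2.60062e-05 = 6.7616e-06
  w_III·f_III = 0.28 × 1.1016e-13 = 3.08448e-14
Normaliser: 6.45763e-05 + 6.7616e-06 + 3.08448e-14 = 7.13379e-05
P(Coin type II | x) ≈ 0.0948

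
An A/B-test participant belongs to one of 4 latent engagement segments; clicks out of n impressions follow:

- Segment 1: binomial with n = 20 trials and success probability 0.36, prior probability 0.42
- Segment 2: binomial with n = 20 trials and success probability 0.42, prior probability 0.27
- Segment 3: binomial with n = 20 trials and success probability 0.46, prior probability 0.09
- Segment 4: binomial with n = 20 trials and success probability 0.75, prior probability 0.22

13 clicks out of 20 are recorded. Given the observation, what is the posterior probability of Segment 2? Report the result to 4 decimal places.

Posterior ∝ prior × likelihood, so P(k | x) ∝ π_k f_k(x); normalise over all components.
Binomial probabilities:
  p_1 = C(20,13)·0.36^13·0.64^7 = 77520·1.70582e-06·0.0439805 = 0.00581575
  p_2 = C(20,13)·0.42^13·0.58^7 = 77520·1.26544e-05·0.0220798 = 0.0216596
  p_3 = C(20,13)·0.46^13·0.54^7 = 77520·4.12907e-05·0.0133893 = 0.042857
  p_4 = C(20,13)·0.75^13·0.25^7 = 77520·0.0237573·6.10352e-05 = 0.112406
Weight by the priors:
  π_1·p_1 = 0.42 × 0.00581575 = 0.00244262
  π_2·p_2 = 0.27 × 0.0216596 = 0.00584809
  π_3·p_3 = 0.09 × 0.042857 = 0.00385713
  π_4·p_4 = 0.22 × 0.112406 = 0.0247294
Evidence: 0.00244262 + 0.00584809 + 0.00385713 + 0.0247294 = 0.0368772
P(Segment 2 | data) = 0.00584809 / 0.0368772 ≈ 0.1586

0.1586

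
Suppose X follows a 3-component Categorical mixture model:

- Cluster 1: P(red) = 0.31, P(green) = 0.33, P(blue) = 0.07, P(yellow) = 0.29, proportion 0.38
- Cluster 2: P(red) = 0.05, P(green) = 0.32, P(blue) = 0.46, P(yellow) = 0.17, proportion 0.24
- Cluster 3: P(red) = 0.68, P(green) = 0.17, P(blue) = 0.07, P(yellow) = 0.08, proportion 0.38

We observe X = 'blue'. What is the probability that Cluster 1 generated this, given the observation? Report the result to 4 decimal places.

Apply Bayes' rule: the posterior for each component is proportional to its prior times its likelihood at x.
Evaluate each component's likelihood at the observed value:
  f_1 = P(blue | comp) = 0.07
  f_2 = P(blue | comp) = 0.46
  f_3 = P(blue | comp) = 0.07
Prior × likelihood for each component:
  π_1·f_1 = 0.38 × 0.07 = 0.0266
  π_2·f_2 = 0.24 × 0.46 = 0.1104
  π_3·f_3 = 0.38 × 0.07 = 0.0266
Evidence: 0.0266 + 0.1104 + 0.0266 = 0.1636
P(Cluster 1 | 'blue') = 0.0266 / 0.1636 ≈ 0.1626

0.1626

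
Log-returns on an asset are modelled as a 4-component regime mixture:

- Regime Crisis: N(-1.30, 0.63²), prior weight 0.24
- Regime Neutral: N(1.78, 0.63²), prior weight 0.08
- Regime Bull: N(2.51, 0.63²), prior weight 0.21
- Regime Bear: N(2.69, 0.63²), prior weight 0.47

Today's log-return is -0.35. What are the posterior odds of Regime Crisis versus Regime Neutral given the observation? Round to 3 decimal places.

292.100

Posterior odds = (π_i f_i(x)) / (π_j f_j(x)); the normalising sum cancels.
Normal densities:
  f_Crisis = 0.203144
  f_Neutral = 0.00208638
  f_Bull = 2.12052e-05
  f_Bear = 5.56435e-06
Posterior odds = (π_Crisis·f_Crisis) / (π_Neutral·f_Neutral) = (0.24·0.203144) / (0.08·0.00208638) = 0.0487546 / 0.000166911 ≈ 292.100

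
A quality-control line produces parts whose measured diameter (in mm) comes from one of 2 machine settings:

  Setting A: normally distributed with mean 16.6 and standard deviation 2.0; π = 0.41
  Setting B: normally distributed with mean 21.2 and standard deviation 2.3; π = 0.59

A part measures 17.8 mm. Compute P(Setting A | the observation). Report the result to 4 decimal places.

0.6656

By Bayes' theorem, P(k | x) = π_k f_k(x) / Σ_j π_j f_j(x).
Component likelihoods at x = 17.8 mm:
  p_A = 0.166612
  p_B = 0.0581648
Weight by the priors:
  π_A·p_A = 0.41 × 0.166612 = 0.068311
  π_B·p_B = 0.59 × 0.0581648 = 0.0343172
Normaliser: 0.068311 + 0.0343172 = 0.102628
P(Setting A | 17.8 mm) ≈ 0.6656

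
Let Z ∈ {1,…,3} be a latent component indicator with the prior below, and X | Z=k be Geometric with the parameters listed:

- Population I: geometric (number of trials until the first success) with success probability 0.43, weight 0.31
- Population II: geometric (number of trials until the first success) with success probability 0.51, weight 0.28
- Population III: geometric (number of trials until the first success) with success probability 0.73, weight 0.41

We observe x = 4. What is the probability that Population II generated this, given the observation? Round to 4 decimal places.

0.3546

P(component k | x) = P(Z=k)·f_k(x) / marginal(x), where marginal(x) = Σ_j P(Z=j)·f_j(x).
Evaluate each component's likelihood at the observed value:
  f_I = 0.079633
  f_II = 0.060001
  f_III = 0.0143686
Prior × likelihood for each component:
  P(Z=I)·f_I = 0.31 × 0.079633 = 0.0246862
  P(Z=II)·f_II = 0.28 × 0.060001 = 0.0168003
  P(Z=III)·f_III = 0.41 × 0.0143686 = 0.00589112
Evidence: 0.0246862 + 0.0168003 + 0.00589112 = 0.0473776
Responsibility of Population II: 0.0168003 / 0.0473776 ≈ 0.3546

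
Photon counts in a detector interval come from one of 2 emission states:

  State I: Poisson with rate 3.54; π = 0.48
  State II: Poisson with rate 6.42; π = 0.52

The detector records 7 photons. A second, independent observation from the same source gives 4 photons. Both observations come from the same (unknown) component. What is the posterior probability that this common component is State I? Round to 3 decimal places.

Apply Bayes' rule: the posterior for each component is proportional to its prior times its likelihood at x.
Since both observations come from the same component, the likelihood for component k is f_k(x₁)·f_k(x₂).
  p_I = [0.0401042] × [0.189845] = 0.00761358
  p_II = [0.145259] × [0.115281] = 0.0167457
Unnormalised posteriors:
  P(Z=I)·p_I = 0.48 × 0.00761358 = 0.00365452
  P(Z=II)·p_II = 0.52 × 0.0167457 = 0.00870775
Denominator: 0.00365452 + 0.00870775 = 0.0123623
P(State I | x) = 0.00365452 / 0.0123623 ≈ 0.296

0.296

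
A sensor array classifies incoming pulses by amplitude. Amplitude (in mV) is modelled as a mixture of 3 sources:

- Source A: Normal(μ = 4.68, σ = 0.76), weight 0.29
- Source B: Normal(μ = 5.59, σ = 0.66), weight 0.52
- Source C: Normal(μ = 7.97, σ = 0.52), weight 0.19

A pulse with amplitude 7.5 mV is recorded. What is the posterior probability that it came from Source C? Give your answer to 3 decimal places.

0.952

P(component k | x) = w_k·f_k(x) / marginal(x), where marginal(x) = Σ_j w_j·f_j(x).
Evaluate each component's likelihood at the observed value:
  p_A = (1/(0.76·√(2π)))·exp(−(7.5−4.68)²/(2·0.76²)) = 0.524924·exp(-6.88400) = 0.000537542
  p_B = (1/(0.66·√(2π)))·exp(−(7.5−5.59)²/(2·0.66²)) = 0.604458·exp(-4.18744) = 0.00917874
  p_C = (1/(0.52·√(2π)))·exp(−(7.5−7.97)²/(2·0.52²)) = 0.767197·exp(-0.40847) = 0.50993
Unnormalised posteriors:
  w_A·p_A = 0.29 × 0.000537542 = 0.000155887
  w_B·p_B = 0.52 × 0.00917874 = 0.00477294
  w_C·p_C = 0.19 × 0.50993 = 0.0968868
Marginal: 0.000155887 + 0.00477294 + 0.0968868 = 0.101816
P(Source C | the observation) = 0.0968868 / 0.101816 ≈ 0.952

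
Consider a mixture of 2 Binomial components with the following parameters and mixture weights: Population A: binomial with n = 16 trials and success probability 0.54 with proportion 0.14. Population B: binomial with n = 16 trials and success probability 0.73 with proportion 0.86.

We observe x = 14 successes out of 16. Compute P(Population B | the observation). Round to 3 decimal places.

0.993

The responsibility of component k is P(Z=k) f_k(x) divided by Σ_j P(Z=j) f_j(x).
Component likelihoods at x = 14 successes out of 16:
  L_A = C(16,14)·0.54^14·0.46^2 = 120·0.000179272·0.2116 = 0.00455208
  L_B = C(16,14)·0.73^14·0.27^2 = 120·0.0122045·0.0729 = 0.106765
Multiply by the mixture weights:
  P(Z=A)·L_A = 0.14 × 0.00455208 = 0.000637291
  P(Z=B)·L_B = 0.86 × 0.106765 = 0.0918179
Normaliser: 0.000637291 + 0.0918179 = 0.0924552
Responsibility of Population B: 0.0918179 / 0.0924552 ≈ 0.993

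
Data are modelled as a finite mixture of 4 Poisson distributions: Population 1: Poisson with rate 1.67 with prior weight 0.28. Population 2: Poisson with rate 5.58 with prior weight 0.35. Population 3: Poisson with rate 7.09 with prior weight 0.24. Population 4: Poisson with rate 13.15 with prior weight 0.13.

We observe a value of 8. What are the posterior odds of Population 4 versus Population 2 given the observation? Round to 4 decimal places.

0.1822

Only the two components matter; the odds are (π_i f_i(x)) / (π_j f_j(x)).
Component likelihoods at x = 8:
  L_1 = 0.000282449
  L_2 = 0.0879407
  L_3 = 0.131978
  L_4 = 0.0431433
Odds = (0.13/0.35) × (0.0431433/0.0879407) = 0.371429 × 0.490595 ≈ 0.1822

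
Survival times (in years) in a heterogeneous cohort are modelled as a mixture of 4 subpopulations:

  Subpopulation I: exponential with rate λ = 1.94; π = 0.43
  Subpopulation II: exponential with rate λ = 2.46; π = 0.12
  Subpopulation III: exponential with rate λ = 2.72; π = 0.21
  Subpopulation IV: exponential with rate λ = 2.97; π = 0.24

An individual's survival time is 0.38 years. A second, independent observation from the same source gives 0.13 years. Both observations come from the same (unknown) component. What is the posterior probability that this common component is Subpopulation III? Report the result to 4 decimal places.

By Bayes' theorem, P(k | x) = P(Z=k) f_k(x) / Σ_j P(Z=j) f_j(x).
Since both observations come from the same component, the likelihood for component k is f_k(x₁)·f_k(x₂).
  f_I = [0.928196] × [1.50755] = 1.39931
  f_II = [0.965954] × [1.78668] = 1.72586
  f_III = [0.967569] × [1.90986] = 1.84793
  f_IV = [0.960753] × [2.01872] = 1.93949
Weight by the priors:
  P(Z=I)·f_I = 0.43 × 1.39931 = 0.601701
  P(Z=II)·f_II = 0.12 × 1.72586 = 0.207103
  P(Z=III)·f_III = 0.21 × 1.84793 = 0.388064
  P(Z=IV)·f_IV = 0.24 × 1.93949 = 0.465477
Normaliser: 0.601701 + 0.207103 + 0.388064 + 0.465477 = 1.66235
P(Subpopulation III | x) = 0.388064 / 1.66235 ≈ 0.2334

0.2334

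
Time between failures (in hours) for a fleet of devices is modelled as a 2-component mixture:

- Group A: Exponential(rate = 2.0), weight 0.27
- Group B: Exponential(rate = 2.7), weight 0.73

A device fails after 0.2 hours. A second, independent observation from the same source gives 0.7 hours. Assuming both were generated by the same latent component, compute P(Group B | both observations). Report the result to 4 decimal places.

0.7241

Apply Bayes' rule: the posterior for each component is proportional to its prior times its likelihood at x.
Since both observations come from the same component, the likelihood for component k is f_k(x₁)·f_k(x₂).
  p_A = [1.34064] × [0.493194] = 0.661196
  p_B = [1.57342] × [0.407894] = 0.641789
Unnormalised posteriors:
  w_A·p_A = 0.27 × 0.661196 = 0.178523
  w_B·p_B = 0.73 × 0.641789 = 0.468506
Sum: 0.178523 + 0.468506 = 0.647028
P(Group B | x₁,x₂) = 0.468506 / 0.647028 ≈ 0.7241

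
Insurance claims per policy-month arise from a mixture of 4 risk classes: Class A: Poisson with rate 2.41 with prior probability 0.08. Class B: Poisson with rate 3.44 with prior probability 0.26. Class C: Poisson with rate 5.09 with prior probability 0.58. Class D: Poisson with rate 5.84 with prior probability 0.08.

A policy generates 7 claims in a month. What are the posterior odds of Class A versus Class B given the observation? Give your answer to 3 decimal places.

Since P(k|x) ∝ w_k f_k(x), the posterior odds are w_i f_i(x) / (w_j f_j(x)).
Component likelihoods at x = 7 claims:
  L_A = 0.00841471
  L_B = 0.0362665
  L_C = 0.108152
  L_D = 0.133715
Posterior odds = (w_A·L_A) / (w_B·L_B) = (0.08·0.00841471) / (0.26·0.0362665) = 0.000673177 / 0.00942929 ≈ 0.071

0.071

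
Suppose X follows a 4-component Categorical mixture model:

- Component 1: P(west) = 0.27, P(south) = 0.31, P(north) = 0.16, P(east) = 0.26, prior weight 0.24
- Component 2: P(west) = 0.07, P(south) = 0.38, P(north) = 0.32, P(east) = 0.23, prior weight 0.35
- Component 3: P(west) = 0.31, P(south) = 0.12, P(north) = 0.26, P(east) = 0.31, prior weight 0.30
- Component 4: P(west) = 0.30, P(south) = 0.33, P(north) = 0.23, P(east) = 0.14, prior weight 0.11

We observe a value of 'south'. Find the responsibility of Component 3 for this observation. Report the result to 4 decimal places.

The responsibility of component k is P(Z=k) f_k(x) divided by Σ_j P(Z=j) f_j(x).
Evaluate each component's likelihood at the observed value:
  L_1 = 0.31
  L_2 = 0.38
  L_3 = 0.12
  L_4 = 0.33
Multiply by the mixture weights:
  P(Z=1)·L_1 = 0.24 × 0.31 = 0.0744
  P(Z=2)·L_2 = 0.35 × 0.38 = 0.133
  P(Z=3)·L_3 = 0.30 × 0.12 = 0.036
  P(Z=4)·L_4 = 0.11 × 0.33 = 0.0363
Sum: 0.0744 + 0.133 + 0.036 + 0.0363 = 0.2797
P(Component 3 | data) ≈ 0.1287

0.1287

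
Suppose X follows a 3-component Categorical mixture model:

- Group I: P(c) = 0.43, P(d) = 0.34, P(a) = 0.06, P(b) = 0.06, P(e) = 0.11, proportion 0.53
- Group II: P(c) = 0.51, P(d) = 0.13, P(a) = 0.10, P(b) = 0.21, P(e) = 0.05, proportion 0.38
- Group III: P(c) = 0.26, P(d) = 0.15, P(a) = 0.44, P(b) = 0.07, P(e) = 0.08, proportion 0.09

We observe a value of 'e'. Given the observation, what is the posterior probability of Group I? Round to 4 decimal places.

0.6899

Apply Bayes' rule: the posterior for each component is proportional to its prior times its likelihood at x.
Component likelihoods at x = 'e':
  L_I = P(e | comp) = 0.11
  L_II = P(e | comp) = 0.05
  L_III = P(e | comp) = 0.08
Unnormalised posteriors:
  P(Z=I)·L_I = 0.53 × 0.11 = 0.0583
  P(Z=II)·L_II = 0.38 × 0.05 = 0.019
  P(Z=III)·L_III = 0.09 × 0.08 = 0.0072
Normaliser: 0.0583 + 0.019 + 0.0072 = 0.0845
So the posterior for Group I is 0.0583 / 0.0845 ≈ 0.6899.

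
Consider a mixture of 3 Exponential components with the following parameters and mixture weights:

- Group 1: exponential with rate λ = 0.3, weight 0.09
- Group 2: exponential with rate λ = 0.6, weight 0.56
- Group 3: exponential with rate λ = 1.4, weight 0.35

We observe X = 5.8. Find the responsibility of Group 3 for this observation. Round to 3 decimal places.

Apply Bayes' rule: the posterior for each component is proportional to its prior times its likelihood at x.
Evaluate each component's likelihood at the observed value:
  L_1 = 0.3·e^(−0.3·5.8) = 0.3·e^(−1.7400) = 0.0526561
  L_2 = 0.6·e^(−0.6·5.8) = 0.6·e^(−3.4800) = 0.0184844
  L_3 = 1.4·e^(−1.4·5.8) = 1.4·e^(−8.1200) = 0.00041654
Multiply by the mixture weights:
  P(Z=1)·L_1 = 0.09 × 0.0526561 = 0.00473905
  P(Z=2)·L_2 = 0.56 × 0.0184844 = 0.0103513
  P(Z=3)·L_3 = 0.35 × 0.00041654 = 0.000145789
Marginal: 0.00473905 + 0.0103513 + 0.000145789 = 0.0152361
Responsibility of Group 3: 0.000145789 / 0.0152361 ≈ 0.010

0.010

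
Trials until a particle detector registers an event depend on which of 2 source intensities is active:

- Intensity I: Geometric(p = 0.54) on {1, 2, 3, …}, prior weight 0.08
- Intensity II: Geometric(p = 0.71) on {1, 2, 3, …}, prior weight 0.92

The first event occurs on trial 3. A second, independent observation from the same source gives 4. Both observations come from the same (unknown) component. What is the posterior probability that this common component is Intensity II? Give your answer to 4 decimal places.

0.6644

The responsibility of component k is P(Z=k) f_k(x) divided by Σ_j P(Z=j) f_j(x).
Since both observations come from the same component, the likelihood for component k is f_k(x₁)·f_k(x₂).
  f_I = [0.54·(1−0.54)^2 = 0.54·0.2116 = 0.114264] × [0.0525614] = 0.00600588
  f_II = [0.71·(1−0.71)^2 = 0.71·0.0841 = 0.059711] × [0.0173162] = 0.00103397
Weight by the priors:
  P(Z=I)·f_I = 0.08 × 0.00600588 = 0.00048047
  P(Z=II)·f_II = 0.92 × 0.00103397 = 0.00095125
Denominator: 0.00048047 + 0.00095125 = 0.00143172
P(Intensity II | x₁,x₂) ≈ 0.6644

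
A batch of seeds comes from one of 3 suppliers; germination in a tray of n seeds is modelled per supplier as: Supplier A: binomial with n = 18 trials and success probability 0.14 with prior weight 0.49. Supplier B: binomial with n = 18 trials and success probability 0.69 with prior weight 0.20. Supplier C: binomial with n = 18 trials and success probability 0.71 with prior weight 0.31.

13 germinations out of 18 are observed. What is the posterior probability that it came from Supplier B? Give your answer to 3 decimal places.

P(component k | x) = π_k·f_k(x) / marginal(x), where marginal(x) = Σ_j π_j·f_j(x).
Evaluate each component's likelihood at the observed value:
  p_A = C(18,13)·0.14^13·0.86^5 = 8568·7.93715e-12·0.470427 = 3.19916e-08
  p_B = C(18,13)·0.69^13·0.31^5 = 8568·0.00803597·0.00286292 = 0.197118
  p_C = C(18,13)·0.71^13·0.29^5 = 8568·0.0116509·0.00205111 = 0.204752
Weight by the priors:
  π_A·p_A = 0.49 × 3.19916e-08 = 1.56759e-08
  π_B·p_B = 0.20 × 0.197118 = 0.0394236
  π_C·p_C = 0.31 × 0.204752 = 0.0634731
Marginal: 1.56759e-08 + 0.0394236 + 0.0634731 = 0.102897
P(Supplier B | the observation) = 0.0394236 / 0.102897 ≈ 0.383

0.383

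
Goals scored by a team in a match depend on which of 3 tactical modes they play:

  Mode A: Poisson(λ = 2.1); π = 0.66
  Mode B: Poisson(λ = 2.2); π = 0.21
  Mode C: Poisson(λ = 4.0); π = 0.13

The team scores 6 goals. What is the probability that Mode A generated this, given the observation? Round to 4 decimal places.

0.3587

By Bayes' theorem, P(k | x) = π_k f_k(x) / Σ_j π_j f_j(x).
Evaluate each component's likelihood at the observed value:
  L_A = e^(−2.1)·2.1^6/6! = 0.014587
  L_B = e^(−2.2)·2.2^6/6! = 0.0174484
  L_C = e^(−4.0)·4.0^6/6! = 0.104196
Prior × likelihood for each component:
  π_A·L_A = 0.66 × 0.014587 = 0.0096274
  π_B·L_B = 0.21 × 0.0174484 = 0.00366417
  π_C·L_C = 0.13 × 0.104196 = 0.0135454
Evidence: 0.0096274 + 0.00366417 + 0.0135454 = 0.026837
P(Mode A | x) = 0.0096274 / 0.026837 ≈ 0.3587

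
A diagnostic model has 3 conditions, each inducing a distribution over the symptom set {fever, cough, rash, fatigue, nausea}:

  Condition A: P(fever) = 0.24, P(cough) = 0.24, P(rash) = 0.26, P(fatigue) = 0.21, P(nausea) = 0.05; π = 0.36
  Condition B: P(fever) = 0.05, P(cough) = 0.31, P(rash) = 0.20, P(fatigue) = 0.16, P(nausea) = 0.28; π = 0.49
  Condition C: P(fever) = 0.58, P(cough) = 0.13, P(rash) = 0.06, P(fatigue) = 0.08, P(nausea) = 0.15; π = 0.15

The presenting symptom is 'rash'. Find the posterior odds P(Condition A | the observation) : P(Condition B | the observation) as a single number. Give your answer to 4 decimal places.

The posterior odds equal the prior odds times the likelihood ratio: (P(Z=i)/P(Z=j))·(f_i(x)/f_j(x)).
Categorical probabilities:
  f_A = P(rash | comp) = 0.26
  f_B = P(rash | comp) = 0.20
  f_C = P(rash | comp) = 0.06
0.0936 / 0.098 ≈ 0.9551

0.9551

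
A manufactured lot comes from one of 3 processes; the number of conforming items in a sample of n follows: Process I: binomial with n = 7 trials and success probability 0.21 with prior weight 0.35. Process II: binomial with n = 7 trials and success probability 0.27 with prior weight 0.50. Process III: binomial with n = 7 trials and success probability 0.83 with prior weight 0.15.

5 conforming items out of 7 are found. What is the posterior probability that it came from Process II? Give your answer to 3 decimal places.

The responsibility of component k is π_k f_k(x) divided by Σ_j π_j f_j(x).
Component likelihoods at x = 5 conforming items out of 7:
  f_I = 0.00535266
  f_II = 0.0160577
  f_III = 0.23906
Unnormalised posteriors:
  π_I·f_I = 0.35 × 0.00535266 = 0.00187343
  π_II·f_II = 0.50 × 0.0160577 = 0.00802886
  π_III·f_III = 0.15 × 0.23906 = 0.0358591
Evidence: 0.00187343 + 0.00802886 + 0.0358591 = 0.0457613
P(Process II | the observation) = 0.00802886 / 0.0457613 ≈ 0.175

0.175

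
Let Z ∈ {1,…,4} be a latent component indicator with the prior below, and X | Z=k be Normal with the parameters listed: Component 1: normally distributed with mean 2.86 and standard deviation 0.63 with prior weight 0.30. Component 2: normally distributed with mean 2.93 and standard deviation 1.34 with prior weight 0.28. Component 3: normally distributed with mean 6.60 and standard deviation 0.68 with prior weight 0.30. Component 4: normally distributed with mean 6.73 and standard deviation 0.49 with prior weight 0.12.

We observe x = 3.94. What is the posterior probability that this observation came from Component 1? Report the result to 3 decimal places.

0.410

By Bayes' theorem, P(k | x) = π_k f_k(x) / Σ_j π_j f_j(x).
Component likelihoods at x = 3.94:
  L_1 = (1/(0.63·√(2π)))·exp(−(3.94−2.86)²/(2·0.63²)) = 0.633242·exp(-1.46939) = 0.145688
  L_2 = (1/(1.34·√(2π)))·exp(−(3.94−2.93)²/(2·1.34²)) = 0.297718·exp(-0.28406) = 0.2241
  L_3 = (1/(0.68·√(2π)))·exp(−(3.94−6.60)²/(2·0.68²)) = 0.586680·exp(-7.65095) = 0.00027902
  L_4 = (1/(0.49·√(2π)))·exp(−(3.94−6.73)²/(2·0.49²)) = 0.814168·exp(-16.21012) = 7.42588e-08
Unnormalised posteriors:
  π_1·L_1 = 0.30 × 0.145688 = 0.0437063
  π_2·L_2 = 0.28 × 0.2241 = 0.062748
  π_3·L_3 = 0.30 × 0.00027902 = 8.3706e-05
  π_4·L_4 = 0.12 × 7.42588e-08 = 8.91106e-09
Evidence: 0.0437063 + 0.062748 + 8.3706e-05 + 8.91106e-09 = 0.106538
Responsibility of Component 1: 0.0437063 / 0.106538 ≈ 0.410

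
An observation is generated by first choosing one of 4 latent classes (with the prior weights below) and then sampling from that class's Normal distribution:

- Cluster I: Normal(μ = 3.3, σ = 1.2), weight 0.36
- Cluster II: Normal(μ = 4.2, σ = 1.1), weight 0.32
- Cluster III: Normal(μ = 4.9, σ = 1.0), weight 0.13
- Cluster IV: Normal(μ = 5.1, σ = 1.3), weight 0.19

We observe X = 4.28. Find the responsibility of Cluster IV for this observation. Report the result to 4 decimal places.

Posterior ∝ prior × likelihood, so P(k | x) ∝ π_k f_k(x); normalise over all components.
Normal densities:
  p_I = (1/(1.2·√(2π)))·exp(−(4.28−3.3)²/(2·1.2²)) = 0.332452·exp(-0.33347) = 0.238179
  p_II = (1/(1.1·√(2π)))·exp(−(4.28−4.2)²/(2·1.1²)) = 0.362675·exp(-0.00264) = 0.361717
  p_III = (1/(1.0·√(2π)))·exp(−(4.28−4.9)²/(2·1.0²)) = 0.398942·exp(-0.19220) = 0.329184
  p_IV = (1/(1.3·√(2π)))·exp(−(4.28−5.1)²/(2·1.3²)) = 0.306879·exp(-0.19893) = 0.251519
Weight by the priors:
  π_I·p_I = 0.36 × 0.238179 = 0.0857445
  π_II·p_II = 0.32 × 0.361717 = 0.115749
  π_III·p_III = 0.13 × 0.329184 = 0.0427939
  π_IV·p_IV = 0.19 × 0.251519 = 0.0477886
Evidence: 0.0857445 + 0.115749 + 0.0427939 + 0.0477886 = 0.292076
P(Cluster IV | x) ≈ 0.1636

0.1636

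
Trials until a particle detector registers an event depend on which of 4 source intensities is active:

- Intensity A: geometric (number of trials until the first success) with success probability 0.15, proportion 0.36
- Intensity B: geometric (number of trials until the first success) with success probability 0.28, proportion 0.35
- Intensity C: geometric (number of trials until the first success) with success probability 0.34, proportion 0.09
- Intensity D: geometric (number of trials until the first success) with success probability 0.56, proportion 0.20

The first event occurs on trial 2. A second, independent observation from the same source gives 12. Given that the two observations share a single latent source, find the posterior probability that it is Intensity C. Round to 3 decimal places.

0.040

The responsibility of component k is π_k f_k(x) divided by Σ_j π_j f_j(x).
Since both observations come from the same component, the likelihood for component k is f_k(x₁)·f_k(x₂).
  L_A = [0.1275] × [0.0251015] = 0.00320044
  L_B = [0.2016] × [0.00754771] = 0.00152162
  L_C = [0.2244] × [0.00351935] = 0.000789742
  L_D = [0.2464] × [6.70143e-05] = 1.65123e-05
Weight by the priors:
  π_A·L_A = 0.36 × 0.00320044 = 0.00115216
  π_B·L_B = 0.35 × 0.00152162 = 0.000532567
  π_C·L_C = 0.09 × 0.000789742 = 7.10768e-05
  π_D·L_D = 0.20 × 1.65123e-05 = 3.30246e-06
Sum: 0.00115216 + 0.000532567 + 7.10768e-05 + 3.30246e-06 = 0.0017591
P(Intensity C | x₁, x₂) ≈ 0.040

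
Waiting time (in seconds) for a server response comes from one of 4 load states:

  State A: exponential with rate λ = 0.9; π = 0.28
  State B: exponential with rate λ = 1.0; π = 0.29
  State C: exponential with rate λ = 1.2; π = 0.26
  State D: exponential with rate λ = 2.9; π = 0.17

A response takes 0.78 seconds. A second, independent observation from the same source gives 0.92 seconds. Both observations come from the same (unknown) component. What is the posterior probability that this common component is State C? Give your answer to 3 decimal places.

0.302

Posterior ∝ prior × likelihood, so P(k | x) ∝ w_k f_k(x); normalise over all components.
Since both observations come from the same component, the likelihood for component k is f_k(x₁)·f_k(x₂).
  L_A = [0.9·e^(−0.9·0.78) = 0.9·e^(−0.7020) = 0.446034] × [0.39323] = 0.175394
  L_B = [1.0·e^(−1.0·0.78) = 1.0·e^(−0.7800) = 0.458406] × [0.398519] = 0.182684
  L_C = [1.2·e^(−1.2·0.78) = 1.2·e^(−0.9360) = 0.470632] × [0.397851] = 0.187241
  L_D = [2.9·e^(−2.9·0.78) = 2.9·e^(−2.2620) = 0.302012] × [0.201234] = 0.0607749
Multiply by the mixture weights:
  w_A·L_A = 0.28 × 0.175394 = 0.0491103
  w_B·L_B = 0.29 × 0.182684 = 0.0529782
  w_C·L_C = 0.26 × 0.187241 = 0.0486827
  w_D·L_D = 0.17 × 0.0607749 = 0.0103317
Normaliser: 0.0491103 + 0.0529782 + 0.0486827 + 0.0103317 = 0.161103
P(State C | x₁, x₂) = 0.0486827 / 0.161103 ≈ 0.302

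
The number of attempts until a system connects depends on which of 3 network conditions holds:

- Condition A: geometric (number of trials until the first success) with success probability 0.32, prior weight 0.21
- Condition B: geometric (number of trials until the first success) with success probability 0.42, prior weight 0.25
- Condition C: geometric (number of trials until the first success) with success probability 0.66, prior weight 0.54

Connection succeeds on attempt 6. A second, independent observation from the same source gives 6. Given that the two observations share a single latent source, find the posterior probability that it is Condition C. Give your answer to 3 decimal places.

0.007

P(component k | x) = w_k·f_k(x) / marginal(x), where marginal(x) = Σ_j w_j·f_j(x).
Since both observations come from the same component, the likelihood for component k is f_k(x₁)·f_k(x₂).
  L_A = [0.32·(1−0.32)^5 = 0.32·0.145393 = 0.0465259] × [0.0465259] = 0.00216466
  L_B = [0.42·(1−0.42)^5 = 0.42·0.0656357 = 0.027567] × [0.027567] = 0.000759939
  L_C = [0.66·(1−0.66)^5 = 0.66·0.00454354 = 0.00299874] × [0.00299874] = 8.99243e-06
Weight by the priors:
  w_A·L_A = 0.21 × 0.00216466 = 0.000454578
  w_B·L_B = 0.25 × 0.000759939 = 0.000189985
  w_C·L_C = 0.54 × 8.99243e-06 = 4.85591e-06
Evidence: 0.000454578 + 0.000189985 + 4.85591e-06 = 0.000649419
So the posterior for Condition C is 4.85591e-06 / 0.000649419 ≈ 0.007.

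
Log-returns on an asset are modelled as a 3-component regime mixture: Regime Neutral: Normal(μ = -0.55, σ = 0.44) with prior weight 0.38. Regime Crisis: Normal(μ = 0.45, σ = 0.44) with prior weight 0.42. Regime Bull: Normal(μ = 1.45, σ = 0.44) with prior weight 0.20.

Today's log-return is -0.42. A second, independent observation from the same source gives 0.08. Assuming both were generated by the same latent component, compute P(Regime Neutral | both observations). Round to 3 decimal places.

0.758

Apply Bayes' rule: the posterior for each component is proportional to its prior times its likelihood at x.
Since both observations come from the same component, the likelihood for component k is f_k(x₁)·f_k(x₂).
  f_Neutral = [0.867964] × [0.325299] = 0.282348
  f_Crisis = [0.12838] × [0.636658] = 0.0817341
  f_Bull = [0.000108451] × [0.00711661] = 7.71807e-07
Unnormalised posteriors:
  π_Neutral·f_Neutral = 0.38 × 0.282348 = 0.107292
  π_Crisis·f_Crisis = 0.42 × 0.0817341 = 0.0343283
  π_Bull·f_Bull = 0.20 × 7.71807e-07 = 1.54361e-07
Normaliser: 0.107292 + 0.0343283 + 1.54361e-07 = 0.141621
P(Regime Neutral | x) = 0.107292 / 0.141621 ≈ 0.758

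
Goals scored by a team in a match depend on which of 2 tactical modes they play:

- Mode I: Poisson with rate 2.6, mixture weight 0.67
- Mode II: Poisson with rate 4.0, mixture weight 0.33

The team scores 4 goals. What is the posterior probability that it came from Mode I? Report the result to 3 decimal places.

P(component k | x) = P(Z=k)·f_k(x) / marginal(x), where marginal(x) = Σ_j P(Z=j)·f_j(x).
Poisson probabilities:
  p_I = 0.141422
  p_II = 0.195367
Unnormalised posteriors:
  P(Z=I)·p_I = 0.67 × 0.141422 = 0.0947526
  P(Z=II)·p_II = 0.33 × 0.195367 = 0.064471
Normaliser: 0.0947526 + 0.064471 = 0.159224
Responsibility of Mode I: 0.0947526 / 0.159224 ≈ 0.595

0.595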